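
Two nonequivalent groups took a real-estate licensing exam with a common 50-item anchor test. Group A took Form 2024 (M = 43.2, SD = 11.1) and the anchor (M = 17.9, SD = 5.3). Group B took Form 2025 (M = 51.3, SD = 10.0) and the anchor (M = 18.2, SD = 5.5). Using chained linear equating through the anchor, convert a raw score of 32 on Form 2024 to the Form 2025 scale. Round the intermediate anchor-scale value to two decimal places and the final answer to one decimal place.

41.0

Form 2024 → anchor (Group A): v = (5.3/11.1)(32 − 43.2) + 17.9 = 12.55
anchor → Form 2025 (Group B): y = (10.0/5.5)(12.55 − 18.2) + 51.3 = 41.0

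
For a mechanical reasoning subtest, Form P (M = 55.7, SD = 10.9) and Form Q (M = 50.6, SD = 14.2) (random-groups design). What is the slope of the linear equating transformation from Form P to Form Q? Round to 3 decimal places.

1.303

A = SD_Y / SD_X = 14.2 / 10.9 = 1.303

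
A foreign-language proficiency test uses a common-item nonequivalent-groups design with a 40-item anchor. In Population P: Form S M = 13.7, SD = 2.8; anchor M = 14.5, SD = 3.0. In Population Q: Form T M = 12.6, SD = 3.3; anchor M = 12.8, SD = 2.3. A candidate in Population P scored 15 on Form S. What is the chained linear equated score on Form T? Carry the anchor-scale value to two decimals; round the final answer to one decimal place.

Form S → anchor (Population P): v = (3.0/2.8)(15 − 13.7) + 14.5 = 15.89
anchor → Form T (Population Q): y = (3.3/2.3)(15.89 − 12.8) + 12.6 = 17.0

17.0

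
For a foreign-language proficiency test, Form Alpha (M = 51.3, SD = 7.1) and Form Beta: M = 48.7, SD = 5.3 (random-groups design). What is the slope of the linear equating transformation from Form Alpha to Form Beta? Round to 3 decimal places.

0.746

A = SD_Y / SD_X = 5.3 / 7.1 = 0.746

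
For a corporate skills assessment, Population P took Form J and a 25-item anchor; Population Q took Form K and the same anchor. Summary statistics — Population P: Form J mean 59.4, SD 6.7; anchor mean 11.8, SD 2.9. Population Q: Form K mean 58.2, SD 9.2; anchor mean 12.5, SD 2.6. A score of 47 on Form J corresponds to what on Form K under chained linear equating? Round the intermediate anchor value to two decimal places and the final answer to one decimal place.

36.7

Form J → anchor (Population P): v = (2.9/6.7)(47 − 59.4) + 11.8 = 6.43
anchor → Form K (Population Q): y = (9.2/2.6)(6.43 − 12.5) + 58.2 = 36.7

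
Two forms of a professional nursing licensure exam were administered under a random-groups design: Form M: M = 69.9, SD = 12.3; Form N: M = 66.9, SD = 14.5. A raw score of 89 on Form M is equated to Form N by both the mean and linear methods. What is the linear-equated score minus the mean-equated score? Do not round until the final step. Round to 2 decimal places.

3.42

Mean-equated: 89 + (66.9 − 69.9) = 86.00
Linear-equated: (14.5/12.3)(89 − 69.9) + 66.9 = 89.416
Difference = 89.416 − 86.00 = 3.42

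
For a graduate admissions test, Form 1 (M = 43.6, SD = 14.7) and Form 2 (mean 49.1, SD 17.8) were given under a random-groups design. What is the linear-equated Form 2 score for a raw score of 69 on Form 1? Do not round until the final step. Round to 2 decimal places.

Linear equating: y = (SD_Y/SD_X)(x − M_X) + M_Y
y = (17.8/14.7)(69 − 43.6) + 49.1
y = 1.210884 × 25.4 + 49.1 = 30.7565 + 49.1 = 79.86

79.86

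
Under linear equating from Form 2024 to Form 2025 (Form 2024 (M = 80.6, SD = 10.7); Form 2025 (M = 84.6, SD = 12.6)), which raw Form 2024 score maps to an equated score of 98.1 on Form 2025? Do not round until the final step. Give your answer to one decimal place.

92.1

Invert y = (SD_Y/SD_X)(x − M_X) + M_Y:
x = (SD_X/SD_Y)(y − M_Y) + M_X = (10.7/12.6)(98.1 − 84.6) + 80.6
x = 0.849206 × 13.500 + 80.6 = 92.1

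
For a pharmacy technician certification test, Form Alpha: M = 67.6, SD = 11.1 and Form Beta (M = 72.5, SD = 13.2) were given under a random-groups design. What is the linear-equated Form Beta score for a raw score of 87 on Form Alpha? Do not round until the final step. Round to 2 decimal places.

Linear equating: y = (SD_Y/SD_X)(x − M_X) + M_Y
y = (13.2/11.1)(87 − 67.6) + 72.5
y = 1.189189 × 19.4 + 72.5 = 23.0703 + 72.5 = 95.57

95.57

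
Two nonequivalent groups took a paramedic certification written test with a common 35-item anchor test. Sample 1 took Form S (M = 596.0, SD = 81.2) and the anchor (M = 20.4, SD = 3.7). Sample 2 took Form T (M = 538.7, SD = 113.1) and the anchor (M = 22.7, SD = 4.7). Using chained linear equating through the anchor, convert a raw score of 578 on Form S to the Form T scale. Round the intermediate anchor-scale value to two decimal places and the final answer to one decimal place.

463.6

Form S → anchor (Sample 1): v = (3.7/81.2)(578 − 596.0) + 20.4 = 19.58
anchor → Form T (Sample 2): y = (113.1/4.7)(19.58 − 22.7) + 538.7 = 463.6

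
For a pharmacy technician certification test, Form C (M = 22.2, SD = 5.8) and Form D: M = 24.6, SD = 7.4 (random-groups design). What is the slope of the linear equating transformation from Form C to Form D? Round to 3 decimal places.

A = SD_Y / SD_X = 7.4 / 5.8 = 1.276

1.276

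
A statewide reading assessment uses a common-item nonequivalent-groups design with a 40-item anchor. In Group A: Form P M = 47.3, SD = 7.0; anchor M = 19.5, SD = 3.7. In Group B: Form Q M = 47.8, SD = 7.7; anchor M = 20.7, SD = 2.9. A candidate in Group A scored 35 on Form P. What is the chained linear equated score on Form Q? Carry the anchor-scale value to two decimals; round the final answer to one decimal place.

27.4

Form P → anchor (Group A): v = (3.7/7.0)(35 − 47.3) + 19.5 = 13.00
anchor → Form Q (Group B): y = (7.7/2.9)(13.00 − 20.7) + 47.8 = 27.4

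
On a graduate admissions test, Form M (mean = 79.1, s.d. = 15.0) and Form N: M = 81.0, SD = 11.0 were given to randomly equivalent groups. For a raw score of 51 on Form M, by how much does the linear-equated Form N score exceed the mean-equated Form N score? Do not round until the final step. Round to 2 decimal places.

7.49

Mean-equated: 51 + (81.0 − 79.1) = 52.90
Linear-equated: (11.0/15.0)(51 − 79.1) + 81.0 = 60.393
Difference = 60.393 − 52.90 = 7.49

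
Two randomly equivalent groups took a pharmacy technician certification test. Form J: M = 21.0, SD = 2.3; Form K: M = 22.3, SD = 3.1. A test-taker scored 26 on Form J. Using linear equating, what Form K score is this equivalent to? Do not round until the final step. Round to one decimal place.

Linear equating: y = (SD_Y/SD_X)(x − M_X) + M_Y
y = (3.1/2.3)(26 − 21.0) + 22.3
y = 1.347826 × 5.0 + 22.3 = 6.7391 + 22.3 = 29.0

29.0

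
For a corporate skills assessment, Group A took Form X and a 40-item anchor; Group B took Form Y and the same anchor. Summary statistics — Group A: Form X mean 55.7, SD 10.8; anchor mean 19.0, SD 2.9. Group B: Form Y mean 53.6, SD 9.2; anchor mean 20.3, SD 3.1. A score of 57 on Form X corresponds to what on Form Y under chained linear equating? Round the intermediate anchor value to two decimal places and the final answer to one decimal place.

50.8

Form X → anchor (Group A): v = (2.9/10.8)(57 − 55.7) + 19.0 = 19.35
anchor → Form Y (Group B): y = (9.2/3.1)(19.35 − 20.3) + 53.6 = 50.8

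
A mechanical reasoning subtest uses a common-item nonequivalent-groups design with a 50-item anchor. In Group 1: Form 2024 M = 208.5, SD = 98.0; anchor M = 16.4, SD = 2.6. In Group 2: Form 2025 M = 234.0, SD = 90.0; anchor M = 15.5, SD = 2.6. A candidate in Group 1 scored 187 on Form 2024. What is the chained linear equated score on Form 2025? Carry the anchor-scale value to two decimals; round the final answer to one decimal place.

245.4

Form 2024 → anchor (Group 1): v = (2.6/98.0)(187 − 208.5) + 16.4 = 15.83
anchor → Form 2025 (Group 2): y = (90.0/2.6)(15.83 − 15.5) + 234.0 = 245.4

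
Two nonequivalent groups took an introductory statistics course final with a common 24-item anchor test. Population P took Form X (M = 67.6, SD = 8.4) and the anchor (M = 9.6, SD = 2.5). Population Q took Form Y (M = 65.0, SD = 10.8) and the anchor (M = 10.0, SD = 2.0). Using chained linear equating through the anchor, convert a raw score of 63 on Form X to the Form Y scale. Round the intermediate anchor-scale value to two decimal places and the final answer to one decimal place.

Form X → anchor (Population P): v = (2.5/8.4)(63 − 67.6) + 9.6 = 8.23
anchor → Form Y (Population Q): y = (10.8/2.0)(8.23 − 10.0) + 65.0 = 55.4

55.4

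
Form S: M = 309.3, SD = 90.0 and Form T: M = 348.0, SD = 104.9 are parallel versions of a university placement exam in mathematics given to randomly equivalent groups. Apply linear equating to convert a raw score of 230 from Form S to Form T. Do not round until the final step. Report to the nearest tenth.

Linear equating: y = (SD_Y/SD_X)(x − M_X) + M_Y
y = (104.9/90.0)(230 − 309.3) + 348.0
y = 1.165556 × -79.3 + 348.0 = -92.4286 + 348.0 = 255.6

255.6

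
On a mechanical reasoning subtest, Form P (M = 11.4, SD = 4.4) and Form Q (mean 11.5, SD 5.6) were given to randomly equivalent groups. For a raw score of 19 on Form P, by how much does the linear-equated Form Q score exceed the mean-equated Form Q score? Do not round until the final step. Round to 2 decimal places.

Mean-equated: 19 + (11.5 − 11.4) = 19.10
Linear-equated: (5.6/4.4)(19 − 11.4) + 11.5 = 21.173
Difference = 21.173 − 19.10 = 2.07

2.07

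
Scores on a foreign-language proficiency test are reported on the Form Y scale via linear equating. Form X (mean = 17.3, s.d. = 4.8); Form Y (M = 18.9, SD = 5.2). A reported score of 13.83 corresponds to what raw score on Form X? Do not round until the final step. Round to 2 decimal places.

12.62

Invert y = (SD_Y/SD_X)(x − M_X) + M_Y:
x = (SD_X/SD_Y)(y − M_Y) + M_X = (4.8/5.2)(13.83 − 18.9) + 17.3
x = 0.923077 × -5.070 + 17.3 = 12.62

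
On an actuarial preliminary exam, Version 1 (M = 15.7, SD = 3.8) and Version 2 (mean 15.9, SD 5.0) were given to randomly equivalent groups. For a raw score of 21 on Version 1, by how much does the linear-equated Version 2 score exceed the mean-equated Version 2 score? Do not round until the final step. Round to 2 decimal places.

1.67

Mean-equated: 21 + (15.9 − 15.7) = 21.20
Linear-equated: (5.0/3.8)(21 − 15.7) + 15.9 = 22.874
Difference = 22.874 − 21.20 = 1.67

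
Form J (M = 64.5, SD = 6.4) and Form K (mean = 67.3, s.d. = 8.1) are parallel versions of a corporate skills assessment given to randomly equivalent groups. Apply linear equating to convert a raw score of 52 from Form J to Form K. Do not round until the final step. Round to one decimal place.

51.5

Linear equating: y = (SD_Y/SD_X)(x − M_X) + M_Y
y = (8.1/6.4)(52 − 64.5) + 67.3
y = 1.265625 × -12.5 + 67.3 = -15.8203 + 67.3 = 51.5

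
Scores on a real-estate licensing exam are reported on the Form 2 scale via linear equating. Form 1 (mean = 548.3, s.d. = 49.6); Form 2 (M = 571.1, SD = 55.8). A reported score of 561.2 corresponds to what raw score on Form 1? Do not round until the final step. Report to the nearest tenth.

Invert y = (SD_Y/SD_X)(x − M_X) + M_Y:
x = (SD_X/SD_Y)(y − M_Y) + M_X = (49.6/55.8)(561.2 − 571.1) + 548.3
x = 0.888889 × -9.900 + 548.3 = 539.5

539.5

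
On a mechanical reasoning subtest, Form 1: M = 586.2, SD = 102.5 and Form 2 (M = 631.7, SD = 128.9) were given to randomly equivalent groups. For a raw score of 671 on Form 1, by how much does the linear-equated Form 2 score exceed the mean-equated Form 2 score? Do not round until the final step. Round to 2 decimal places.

21.84

Mean-equated: 671 + (631.7 − 586.2) = 716.50
Linear-equated: (128.9/102.5)(671 − 586.2) + 631.7 = 738.341
Difference = 738.341 − 716.50 = 21.84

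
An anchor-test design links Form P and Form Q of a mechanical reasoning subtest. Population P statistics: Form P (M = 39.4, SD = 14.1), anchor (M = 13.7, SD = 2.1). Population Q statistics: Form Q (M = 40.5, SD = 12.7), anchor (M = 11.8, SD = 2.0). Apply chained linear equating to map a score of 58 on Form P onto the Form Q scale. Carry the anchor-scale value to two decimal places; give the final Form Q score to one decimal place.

Form P → anchor (Population P): v = (2.1/14.1)(58 − 39.4) + 13.7 = 16.47
anchor → Form Q (Population Q): y = (12.7/2.0)(16.47 − 11.8) + 40.5 = 70.2

70.2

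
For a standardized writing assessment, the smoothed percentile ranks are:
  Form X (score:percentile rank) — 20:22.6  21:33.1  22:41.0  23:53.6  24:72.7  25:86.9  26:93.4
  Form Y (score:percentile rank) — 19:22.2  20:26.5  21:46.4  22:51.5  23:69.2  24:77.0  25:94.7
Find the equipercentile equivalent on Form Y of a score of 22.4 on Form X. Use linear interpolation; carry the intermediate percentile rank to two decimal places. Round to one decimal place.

PR of 22.4 on Form X: 41.0 + (22.4 − 22)/(23 − 22) × (53.6 − 41.0) = 46.04
On Form Y, PR 46.04 falls between score 20 (PR 26.5) and 21 (PR 46.4).
Interpolate: 20 + (46.04 − 26.5)/(46.4 − 26.5) × (21 − 20) = 21.0

21.0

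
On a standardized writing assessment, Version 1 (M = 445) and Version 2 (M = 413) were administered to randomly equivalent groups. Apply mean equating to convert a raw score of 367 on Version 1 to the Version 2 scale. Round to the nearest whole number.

Mean equating: y = x + (M_Y − M_X) = 367 + (413 − 445) = 335

335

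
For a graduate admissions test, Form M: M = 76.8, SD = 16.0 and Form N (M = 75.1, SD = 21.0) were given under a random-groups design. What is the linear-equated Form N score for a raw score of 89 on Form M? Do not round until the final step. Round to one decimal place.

91.1

Linear equating: y = (SD_Y/SD_X)(x − M_X) + M_Y
y = (21.0/16.0)(89 − 76.8) + 75.1
y = 1.312500 × 12.2 + 75.1 = 16.0125 + 75.1 = 91.1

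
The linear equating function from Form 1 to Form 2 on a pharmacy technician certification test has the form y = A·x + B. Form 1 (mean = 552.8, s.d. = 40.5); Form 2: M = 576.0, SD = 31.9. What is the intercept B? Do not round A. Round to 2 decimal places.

140.58

A = SD_Y / SD_X = 31.9 / 40.5 = 0.787654
B = M_Y − A·M_X = 576.0 − 0.787654 × 552.8 = 140.58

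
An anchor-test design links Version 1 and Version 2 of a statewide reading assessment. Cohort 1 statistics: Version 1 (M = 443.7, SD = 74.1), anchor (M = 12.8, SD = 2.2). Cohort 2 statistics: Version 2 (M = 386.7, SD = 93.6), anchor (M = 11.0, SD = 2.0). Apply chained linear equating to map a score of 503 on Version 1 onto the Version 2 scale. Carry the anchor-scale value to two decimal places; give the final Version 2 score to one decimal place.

553.3

Version 1 → anchor (Cohort 1): v = (2.2/74.1)(503 − 443.7) + 12.8 = 14.56
anchor → Version 2 (Cohort 2): y = (93.6/2.0)(14.56 − 11.0) + 386.7 = 553.3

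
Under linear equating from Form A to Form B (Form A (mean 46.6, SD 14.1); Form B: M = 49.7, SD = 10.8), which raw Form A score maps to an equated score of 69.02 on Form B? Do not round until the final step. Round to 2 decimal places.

71.82

Invert y = (SD_Y/SD_X)(x − M_X) + M_Y:
x = (SD_X/SD_Y)(y − M_Y) + M_X = (14.1/10.8)(69.02 − 49.7) + 46.6
x = 1.305556 × 19.320 + 46.6 = 71.82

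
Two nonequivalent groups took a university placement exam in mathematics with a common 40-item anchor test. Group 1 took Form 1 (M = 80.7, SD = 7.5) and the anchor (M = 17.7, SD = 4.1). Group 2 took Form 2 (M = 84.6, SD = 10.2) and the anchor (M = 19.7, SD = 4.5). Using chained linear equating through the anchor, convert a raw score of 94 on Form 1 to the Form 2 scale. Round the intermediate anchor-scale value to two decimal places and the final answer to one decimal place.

96.5

Form 1 → anchor (Group 1): v = (4.1/7.5)(94 − 80.7) + 17.7 = 24.97
anchor → Form 2 (Group 2): y = (10.2/4.5)(24.97 − 19.7) + 84.6 = 96.5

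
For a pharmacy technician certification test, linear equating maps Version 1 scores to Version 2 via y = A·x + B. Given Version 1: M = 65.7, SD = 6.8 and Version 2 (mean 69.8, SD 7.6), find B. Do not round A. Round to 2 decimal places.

-3.63

A = SD_Y / SD_X = 7.6 / 6.8 = 1.117647
B = M_Y − A·M_X = 69.8 − 1.117647 × 65.7 = -3.63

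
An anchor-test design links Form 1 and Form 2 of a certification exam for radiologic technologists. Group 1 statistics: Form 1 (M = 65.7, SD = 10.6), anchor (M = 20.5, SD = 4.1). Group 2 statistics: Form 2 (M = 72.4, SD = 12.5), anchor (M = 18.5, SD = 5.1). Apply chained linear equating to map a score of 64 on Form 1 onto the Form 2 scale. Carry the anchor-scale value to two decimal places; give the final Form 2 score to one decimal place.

75.7

Form 1 → anchor (Group 1): v = (4.1/10.6)(64 − 65.7) + 20.5 = 19.84
anchor → Form 2 (Group 2): y = (12.5/5.1)(19.84 − 18.5) + 72.4 = 75.7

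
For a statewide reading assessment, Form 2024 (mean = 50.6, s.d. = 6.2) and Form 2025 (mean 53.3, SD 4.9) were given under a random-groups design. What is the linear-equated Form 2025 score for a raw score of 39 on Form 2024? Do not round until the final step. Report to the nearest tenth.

44.1

Linear equating: y = (SD_Y/SD_X)(x − M_X) + M_Y
y = (4.9/6.2)(39 − 50.6) + 53.3
y = 0.790323 × -11.6 + 53.3 = -9.1677 + 53.3 = 44.1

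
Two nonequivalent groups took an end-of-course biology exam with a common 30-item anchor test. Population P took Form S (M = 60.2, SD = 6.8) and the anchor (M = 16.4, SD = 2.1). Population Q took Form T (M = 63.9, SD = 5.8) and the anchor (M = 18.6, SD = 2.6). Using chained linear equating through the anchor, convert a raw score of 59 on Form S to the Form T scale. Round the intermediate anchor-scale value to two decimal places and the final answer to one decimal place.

Form S → anchor (Population P): v = (2.1/6.8)(59 − 60.2) + 16.4 = 16.03
anchor → Form T (Population Q): y = (5.8/2.6)(16.03 − 18.6) + 63.9 = 58.2

58.2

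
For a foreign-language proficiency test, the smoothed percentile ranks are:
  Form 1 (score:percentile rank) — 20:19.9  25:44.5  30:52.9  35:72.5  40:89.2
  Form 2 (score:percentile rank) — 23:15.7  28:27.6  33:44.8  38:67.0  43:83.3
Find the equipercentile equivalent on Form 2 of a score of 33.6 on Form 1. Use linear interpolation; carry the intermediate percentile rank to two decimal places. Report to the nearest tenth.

38.0

PR of 33.6 on Form 1: 52.9 + (33.6 − 30)/(35 − 30) × (72.5 − 52.9) = 67.01
On Form 2, PR 67.01 falls between score 38 (PR 67.0) and 43 (PR 83.3).
Interpolate: 38 + (67.01 − 67.0)/(83.3 − 67.0) × (43 − 38) = 38.0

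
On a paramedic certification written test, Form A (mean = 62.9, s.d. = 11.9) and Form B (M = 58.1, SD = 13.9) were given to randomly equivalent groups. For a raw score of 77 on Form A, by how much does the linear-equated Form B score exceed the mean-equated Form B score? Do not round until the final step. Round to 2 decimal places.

Mean-equated: 77 + (58.1 − 62.9) = 72.20
Linear-equated: (13.9/11.9)(77 − 62.9) + 58.1 = 74.570
Difference = 74.570 − 72.20 = 2.37

2.37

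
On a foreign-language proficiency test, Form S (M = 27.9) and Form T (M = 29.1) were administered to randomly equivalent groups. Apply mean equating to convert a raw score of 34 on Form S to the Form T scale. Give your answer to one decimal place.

35.2

Mean equating: y = x + (M_Y − M_X) = 34 + (29.1 − 27.9) = 35.2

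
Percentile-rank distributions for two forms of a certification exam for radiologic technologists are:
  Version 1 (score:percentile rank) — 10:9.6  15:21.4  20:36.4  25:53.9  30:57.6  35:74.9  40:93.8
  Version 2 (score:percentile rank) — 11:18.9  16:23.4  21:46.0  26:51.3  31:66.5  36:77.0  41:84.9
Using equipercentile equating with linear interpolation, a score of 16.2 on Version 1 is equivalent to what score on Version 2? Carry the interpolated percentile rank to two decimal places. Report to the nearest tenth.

16.4

PR of 16.2 on Version 1: 21.4 + (16.2 − 15)/(20 − 15) × (36.4 − 21.4) = 25.00
On Version 2, PR 25.00 falls between score 16 (PR 23.4) and 21 (PR 46.0).
Interpolate: 16 + (25.00 − 23.4)/(46.0 − 23.4) × (21 − 16) = 16.4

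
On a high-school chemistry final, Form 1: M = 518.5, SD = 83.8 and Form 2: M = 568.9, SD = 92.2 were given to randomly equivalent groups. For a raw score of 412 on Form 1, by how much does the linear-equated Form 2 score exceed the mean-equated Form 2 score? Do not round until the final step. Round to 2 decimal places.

Mean-equated: 412 + (568.9 − 518.5) = 462.40
Linear-equated: (92.2/83.8)(412 − 518.5) + 568.9 = 451.725
Difference = 451.725 − 462.40 = -10.68

-10.68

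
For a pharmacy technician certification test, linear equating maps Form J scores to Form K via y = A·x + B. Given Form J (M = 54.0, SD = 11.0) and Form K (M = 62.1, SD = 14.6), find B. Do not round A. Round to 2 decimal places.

A = SD_Y / SD_X = 14.6 / 11.0 = 1.327273
B = M_Y − A·M_X = 62.1 − 1.327273 × 54.0 = -9.57

-9.57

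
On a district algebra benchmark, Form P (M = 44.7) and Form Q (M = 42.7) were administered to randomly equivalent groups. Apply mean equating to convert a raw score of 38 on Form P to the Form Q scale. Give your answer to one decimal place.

36.0

Mean equating: y = x + (M_Y − M_X) = 38 + (42.7 − 44.7) = 36.0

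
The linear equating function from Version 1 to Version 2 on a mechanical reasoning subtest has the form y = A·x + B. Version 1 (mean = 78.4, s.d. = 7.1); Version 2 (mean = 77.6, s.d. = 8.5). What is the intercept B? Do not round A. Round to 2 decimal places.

A = SD_Y / SD_X = 8.5 / 7.1 = 1.197183
B = M_Y − A·M_X = 77.6 − 1.197183 × 78.4 = -16.26

-16.26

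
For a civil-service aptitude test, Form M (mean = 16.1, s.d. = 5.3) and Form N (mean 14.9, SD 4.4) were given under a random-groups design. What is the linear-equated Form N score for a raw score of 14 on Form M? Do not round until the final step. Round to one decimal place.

13.2

Linear equating: y = (SD_Y/SD_X)(x − M_X) + M_Y
y = (4.4/5.3)(14 − 16.1) + 14.9
y = 0.830189 × -2.1 + 14.9 = -1.7434 + 14.9 = 13.2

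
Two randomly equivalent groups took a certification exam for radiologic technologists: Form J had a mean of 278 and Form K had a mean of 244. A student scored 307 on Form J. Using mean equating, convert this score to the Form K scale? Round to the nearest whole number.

273

Mean equating: y = x + (M_Y − M_X) = 307 + (244 − 278) = 273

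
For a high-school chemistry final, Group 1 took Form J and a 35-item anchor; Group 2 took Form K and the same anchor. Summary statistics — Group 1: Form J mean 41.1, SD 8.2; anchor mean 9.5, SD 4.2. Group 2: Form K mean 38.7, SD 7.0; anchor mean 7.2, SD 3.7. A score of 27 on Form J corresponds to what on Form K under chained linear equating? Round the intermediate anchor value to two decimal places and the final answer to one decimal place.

29.4

Form J → anchor (Group 1): v = (4.2/8.2)(27 − 41.1) + 9.5 = 2.28
anchor → Form K (Group 2): y = (7.0/3.7)(2.28 − 7.2) + 38.7 = 29.4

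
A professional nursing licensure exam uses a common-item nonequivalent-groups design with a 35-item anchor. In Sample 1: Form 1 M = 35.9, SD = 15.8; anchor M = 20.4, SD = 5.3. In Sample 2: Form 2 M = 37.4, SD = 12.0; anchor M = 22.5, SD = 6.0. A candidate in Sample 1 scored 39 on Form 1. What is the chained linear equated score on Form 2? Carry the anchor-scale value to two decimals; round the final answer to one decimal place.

Form 1 → anchor (Sample 1): v = (5.3/15.8)(39 − 35.9) + 20.4 = 21.44
anchor → Form 2 (Sample 2): y = (12.0/6.0)(21.44 − 22.5) + 37.4 = 35.3

35.3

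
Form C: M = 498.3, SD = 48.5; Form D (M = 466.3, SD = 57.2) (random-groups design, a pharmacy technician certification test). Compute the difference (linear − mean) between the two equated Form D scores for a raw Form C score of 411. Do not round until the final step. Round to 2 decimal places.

Mean-equated: 411 + (466.3 − 498.3) = 379.00
Linear-equated: (57.2/48.5)(411 − 498.3) + 466.3 = 363.340
Difference = 363.340 − 379.00 = -15.66

-15.66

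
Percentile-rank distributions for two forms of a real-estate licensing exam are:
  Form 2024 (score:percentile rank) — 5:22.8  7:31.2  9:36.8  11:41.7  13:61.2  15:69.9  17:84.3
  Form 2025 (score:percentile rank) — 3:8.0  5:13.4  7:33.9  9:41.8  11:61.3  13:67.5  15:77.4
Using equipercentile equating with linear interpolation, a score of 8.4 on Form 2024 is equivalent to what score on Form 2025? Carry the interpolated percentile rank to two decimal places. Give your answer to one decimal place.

PR of 8.4 on Form 2024: 31.2 + (8.4 − 7)/(9 − 7) × (36.8 − 31.2) = 35.12
On Form 2025, PR 35.12 falls between score 7 (PR 33.9) and 9 (PR 41.8).
Interpolate: 7 + (35.12 − 33.9)/(41.8 − 33.9) × (9 − 7) = 7.3

7.3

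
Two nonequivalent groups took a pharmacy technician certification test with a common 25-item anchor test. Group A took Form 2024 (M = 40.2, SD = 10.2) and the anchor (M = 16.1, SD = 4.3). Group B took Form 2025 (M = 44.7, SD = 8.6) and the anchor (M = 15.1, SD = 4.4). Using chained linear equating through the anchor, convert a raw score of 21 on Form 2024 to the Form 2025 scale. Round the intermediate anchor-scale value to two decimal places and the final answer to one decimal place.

Form 2024 → anchor (Group A): v = (4.3/10.2)(21 − 40.2) + 16.1 = 8.01
anchor → Form 2025 (Group B): y = (8.6/4.4)(8.01 − 15.1) + 44.7 = 30.8

30.8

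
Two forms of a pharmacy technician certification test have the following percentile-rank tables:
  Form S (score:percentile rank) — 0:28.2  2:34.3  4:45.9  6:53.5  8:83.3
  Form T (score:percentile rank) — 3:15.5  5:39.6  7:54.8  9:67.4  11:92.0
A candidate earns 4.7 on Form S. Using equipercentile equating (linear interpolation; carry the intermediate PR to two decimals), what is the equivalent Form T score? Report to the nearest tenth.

6.2

PR of 4.7 on Form S: 45.9 + (4.7 − 4)/(6 − 4) × (53.5 − 45.9) = 48.56
On Form T, PR 48.56 falls between score 5 (PR 39.6) and 7 (PR 54.8).
Interpolate: 5 + (48.56 − 39.6)/(54.8 − 39.6) × (7 − 5) = 6.2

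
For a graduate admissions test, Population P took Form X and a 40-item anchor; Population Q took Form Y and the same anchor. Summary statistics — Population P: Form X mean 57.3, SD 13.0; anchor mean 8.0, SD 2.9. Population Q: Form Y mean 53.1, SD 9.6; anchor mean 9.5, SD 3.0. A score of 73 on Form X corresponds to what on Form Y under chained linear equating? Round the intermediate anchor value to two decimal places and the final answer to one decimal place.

59.5

Form X → anchor (Population P): v = (2.9/13.0)(73 − 57.3) + 8.0 = 11.50
anchor → Form Y (Population Q): y = (9.6/3.0)(11.50 − 9.5) + 53.1 = 59.5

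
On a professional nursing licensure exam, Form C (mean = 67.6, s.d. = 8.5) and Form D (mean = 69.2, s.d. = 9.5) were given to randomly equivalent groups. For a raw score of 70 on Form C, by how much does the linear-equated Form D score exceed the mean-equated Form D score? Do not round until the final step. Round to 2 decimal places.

0.28

Mean-equated: 70 + (69.2 − 67.6) = 71.60
Linear-equated: (9.5/8.5)(70 − 67.6) + 69.2 = 71.882
Difference = 71.882 − 71.60 = 0.28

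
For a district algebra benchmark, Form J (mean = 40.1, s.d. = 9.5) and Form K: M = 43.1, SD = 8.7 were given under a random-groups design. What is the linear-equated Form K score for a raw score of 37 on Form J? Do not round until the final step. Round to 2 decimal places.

Linear equating: y = (SD_Y/SD_X)(x − M_X) + M_Y
y = (8.7/9.5)(37 − 40.1) + 43.1
y = 0.915789 × -3.1 + 43.1 = -2.8389 + 43.1 = 40.26

40.26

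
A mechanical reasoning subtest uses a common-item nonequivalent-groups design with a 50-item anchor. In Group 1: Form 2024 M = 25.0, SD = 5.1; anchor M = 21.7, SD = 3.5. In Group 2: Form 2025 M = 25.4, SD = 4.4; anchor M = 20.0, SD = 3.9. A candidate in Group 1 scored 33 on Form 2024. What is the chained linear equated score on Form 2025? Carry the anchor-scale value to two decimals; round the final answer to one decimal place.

33.5

Form 2024 → anchor (Group 1): v = (3.5/5.1)(33 − 25.0) + 21.7 = 27.19
anchor → Form 2025 (Group 2): y = (4.4/3.9)(27.19 − 20.0) + 25.4 = 33.5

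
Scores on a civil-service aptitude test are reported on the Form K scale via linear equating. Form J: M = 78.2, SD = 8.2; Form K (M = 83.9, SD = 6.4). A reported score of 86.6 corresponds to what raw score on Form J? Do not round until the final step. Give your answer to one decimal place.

Invert y = (SD_Y/SD_X)(x − M_X) + M_Y:
x = (SD_X/SD_Y)(y − M_Y) + M_X = (8.2/6.4)(86.6 − 83.9) + 78.2
x = 1.281250 × 2.700 + 78.2 = 81.7

81.7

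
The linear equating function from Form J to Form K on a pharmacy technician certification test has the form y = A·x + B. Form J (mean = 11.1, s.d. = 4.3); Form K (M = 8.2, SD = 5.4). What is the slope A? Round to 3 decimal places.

1.256

A = SD_Y / SD_X = 5.4 / 4.3 = 1.256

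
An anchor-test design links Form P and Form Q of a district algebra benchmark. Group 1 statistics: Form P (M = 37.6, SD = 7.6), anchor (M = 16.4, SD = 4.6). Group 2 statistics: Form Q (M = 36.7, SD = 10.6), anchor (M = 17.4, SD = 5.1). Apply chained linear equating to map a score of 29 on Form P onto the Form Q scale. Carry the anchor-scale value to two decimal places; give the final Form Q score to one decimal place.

23.8

Form P → anchor (Group 1): v = (4.6/7.6)(29 − 37.6) + 16.4 = 11.19
anchor → Form Q (Group 2): y = (10.6/5.1)(11.19 − 17.4) + 36.7 = 23.8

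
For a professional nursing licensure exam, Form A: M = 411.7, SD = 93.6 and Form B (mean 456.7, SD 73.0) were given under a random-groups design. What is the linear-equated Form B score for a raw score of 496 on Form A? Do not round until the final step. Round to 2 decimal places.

522.45

Linear equating: y = (SD_Y/SD_X)(x − M_X) + M_Y
y = (73.0/93.6)(496 − 411.7) + 456.7
y = 0.779915 × 84.3 + 456.7 = 65.7468 + 456.7 = 522.45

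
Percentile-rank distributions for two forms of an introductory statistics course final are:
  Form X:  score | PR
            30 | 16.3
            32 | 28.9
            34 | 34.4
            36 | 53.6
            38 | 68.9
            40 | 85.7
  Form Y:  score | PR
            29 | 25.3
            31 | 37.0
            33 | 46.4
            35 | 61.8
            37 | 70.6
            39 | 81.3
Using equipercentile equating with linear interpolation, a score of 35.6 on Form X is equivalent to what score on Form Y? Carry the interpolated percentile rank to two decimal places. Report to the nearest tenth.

PR of 35.6 on Form X: 34.4 + (35.6 − 34)/(36 − 34) × (53.6 − 34.4) = 49.76
On Form Y, PR 49.76 falls between score 33 (PR 46.4) and 35 (PR 61.8).
Interpolate: 33 + (49.76 − 46.4)/(61.8 − 46.4) × (35 − 33) = 33.4

33.4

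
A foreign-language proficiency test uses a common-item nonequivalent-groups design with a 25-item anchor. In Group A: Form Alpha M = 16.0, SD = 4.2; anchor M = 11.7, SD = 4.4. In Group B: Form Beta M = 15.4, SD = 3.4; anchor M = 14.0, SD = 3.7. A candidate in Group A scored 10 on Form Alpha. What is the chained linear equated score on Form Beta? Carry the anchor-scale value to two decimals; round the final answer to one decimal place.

7.5

Form Alpha → anchor (Group A): v = (4.4/4.2)(10 − 16.0) + 11.7 = 5.41
anchor → Form Beta (Group B): y = (3.4/3.7)(5.41 − 14.0) + 15.4 = 7.5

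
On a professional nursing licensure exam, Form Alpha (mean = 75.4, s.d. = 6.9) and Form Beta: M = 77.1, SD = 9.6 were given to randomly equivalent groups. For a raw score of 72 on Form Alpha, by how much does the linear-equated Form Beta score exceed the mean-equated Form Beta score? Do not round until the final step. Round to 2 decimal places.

Mean-equated: 72 + (77.1 − 75.4) = 73.70
Linear-equated: (9.6/6.9)(72 − 75.4) + 77.1 = 72.370
Difference = 72.370 − 73.70 = -1.33

-1.33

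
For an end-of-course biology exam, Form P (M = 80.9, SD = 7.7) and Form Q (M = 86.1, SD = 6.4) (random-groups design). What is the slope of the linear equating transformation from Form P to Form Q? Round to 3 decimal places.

A = SD_Y / SD_X = 6.4 / 7.7 = 0.831

0.831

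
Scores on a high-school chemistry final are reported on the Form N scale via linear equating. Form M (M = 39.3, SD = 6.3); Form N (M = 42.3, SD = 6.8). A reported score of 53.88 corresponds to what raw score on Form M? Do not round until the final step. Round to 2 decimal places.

50.03

Invert y = (SD_Y/SD_X)(x − M_X) + M_Y:
x = (SD_X/SD_Y)(y − M_Y) + M_X = (6.3/6.8)(53.88 − 42.3) + 39.3
x = 0.926471 × 11.580 + 39.3 = 50.03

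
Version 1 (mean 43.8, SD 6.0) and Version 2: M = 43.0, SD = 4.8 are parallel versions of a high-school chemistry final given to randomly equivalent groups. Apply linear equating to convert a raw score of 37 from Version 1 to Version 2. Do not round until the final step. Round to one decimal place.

37.6

Linear equating: y = (SD_Y/SD_X)(x − M_X) + M_Y
y = (4.8/6.0)(37 − 43.8) + 43.0
y = 0.800000 × -6.8 + 43.0 = -5.4400 + 43.0 = 37.6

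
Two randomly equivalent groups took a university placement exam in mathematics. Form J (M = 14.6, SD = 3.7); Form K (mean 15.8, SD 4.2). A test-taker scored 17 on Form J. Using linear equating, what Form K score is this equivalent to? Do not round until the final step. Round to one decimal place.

18.5

Linear equating: y = (SD_Y/SD_X)(x − M_X) + M_Y
y = (4.2/3.7)(17 − 14.6) + 15.8
y = 1.135135 × 2.4 + 15.8 = 2.7243 + 15.8 = 18.5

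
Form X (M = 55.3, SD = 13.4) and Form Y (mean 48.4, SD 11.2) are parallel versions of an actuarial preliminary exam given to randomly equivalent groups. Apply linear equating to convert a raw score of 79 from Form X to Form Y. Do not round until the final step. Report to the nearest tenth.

Linear equating: y = (SD_Y/SD_X)(x − M_X) + M_Y
y = (11.2/13.4)(79 − 55.3) + 48.4
y = 0.835821 × 23.7 + 48.4 = 19.8090 + 48.4 = 68.2

68.2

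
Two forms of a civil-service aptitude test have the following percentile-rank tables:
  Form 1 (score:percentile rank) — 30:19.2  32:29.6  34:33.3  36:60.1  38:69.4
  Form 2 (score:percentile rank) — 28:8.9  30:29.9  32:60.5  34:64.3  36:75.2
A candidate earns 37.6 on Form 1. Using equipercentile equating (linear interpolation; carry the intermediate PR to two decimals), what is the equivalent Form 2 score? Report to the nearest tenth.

34.6

PR of 37.6 on Form 1: 60.1 + (37.6 − 36)/(38 − 36) × (69.4 − 60.1) = 67.54
On Form 2, PR 67.54 falls between score 34 (PR 64.3) and 36 (PR 75.2).
Interpolate: 34 + (67.54 − 64.3)/(75.2 − 64.3) × (36 − 34) = 34.6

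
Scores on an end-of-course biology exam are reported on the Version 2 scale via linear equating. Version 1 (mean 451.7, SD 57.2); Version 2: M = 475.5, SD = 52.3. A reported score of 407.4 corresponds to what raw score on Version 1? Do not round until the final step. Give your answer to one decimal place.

377.2

Invert y = (SD_Y/SD_X)(x − M_X) + M_Y:
x = (SD_X/SD_Y)(y − M_Y) + M_X = (57.2/52.3)(407.4 − 475.5) + 451.7
x = 1.093690 × -68.100 + 451.7 = 377.2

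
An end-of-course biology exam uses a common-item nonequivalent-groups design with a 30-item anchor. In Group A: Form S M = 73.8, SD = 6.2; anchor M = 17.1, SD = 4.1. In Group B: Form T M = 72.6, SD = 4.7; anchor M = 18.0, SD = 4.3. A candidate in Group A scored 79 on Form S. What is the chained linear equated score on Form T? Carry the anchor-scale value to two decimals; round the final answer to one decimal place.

Form S → anchor (Group A): v = (4.1/6.2)(79 − 73.8) + 17.1 = 20.54
anchor → Form T (Group B): y = (4.7/4.3)(20.54 − 18.0) + 72.6 = 75.4

75.4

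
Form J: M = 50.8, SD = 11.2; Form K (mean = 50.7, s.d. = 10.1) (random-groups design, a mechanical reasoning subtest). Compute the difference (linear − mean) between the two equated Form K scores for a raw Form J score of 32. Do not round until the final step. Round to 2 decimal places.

Mean-equated: 32 + (50.7 − 50.8) = 31.90
Linear-equated: (10.1/11.2)(32 − 50.8) + 50.7 = 33.746
Difference = 33.746 − 31.90 = 1.85

1.85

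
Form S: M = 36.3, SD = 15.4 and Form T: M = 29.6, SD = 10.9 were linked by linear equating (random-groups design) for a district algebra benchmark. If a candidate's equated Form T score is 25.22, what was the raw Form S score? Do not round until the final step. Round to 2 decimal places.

Invert y = (SD_Y/SD_X)(x − M_X) + M_Y:
x = (SD_X/SD_Y)(y − M_Y) + M_X = (15.4/10.9)(25.22 − 29.6) + 36.3
x = 1.412844 × -4.380 + 36.3 = 30.11

30.11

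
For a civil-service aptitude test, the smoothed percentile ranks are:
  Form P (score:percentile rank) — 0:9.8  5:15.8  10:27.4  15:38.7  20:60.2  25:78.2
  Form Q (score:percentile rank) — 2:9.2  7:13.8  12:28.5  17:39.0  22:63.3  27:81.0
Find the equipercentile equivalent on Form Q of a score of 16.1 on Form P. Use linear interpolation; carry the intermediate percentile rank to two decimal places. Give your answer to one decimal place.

PR of 16.1 on Form P: 38.7 + (16.1 − 15)/(20 − 15) × (60.2 − 38.7) = 43.43
On Form Q, PR 43.43 falls between score 17 (PR 39.0) and 22 (PR 63.3).
Interpolate: 17 + (43.43 − 39.0)/(63.3 − 39.0) × (22 − 17) = 17.9

17.9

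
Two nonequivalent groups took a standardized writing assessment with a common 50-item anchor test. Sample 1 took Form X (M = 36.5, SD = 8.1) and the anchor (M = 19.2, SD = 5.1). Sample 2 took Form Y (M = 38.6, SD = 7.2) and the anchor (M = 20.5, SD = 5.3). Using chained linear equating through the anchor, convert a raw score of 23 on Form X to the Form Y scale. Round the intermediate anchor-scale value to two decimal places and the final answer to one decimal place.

25.3

Form X → anchor (Sample 1): v = (5.1/8.1)(23 − 36.5) + 19.2 = 10.70
anchor → Form Y (Sample 2): y = (7.2/5.3)(10.70 − 20.5) + 38.6 = 25.3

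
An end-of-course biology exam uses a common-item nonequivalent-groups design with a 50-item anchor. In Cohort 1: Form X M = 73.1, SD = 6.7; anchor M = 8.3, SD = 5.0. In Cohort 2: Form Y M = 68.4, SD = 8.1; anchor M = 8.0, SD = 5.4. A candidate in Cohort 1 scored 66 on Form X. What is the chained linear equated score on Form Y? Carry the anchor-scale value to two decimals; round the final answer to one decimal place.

60.9

Form X → anchor (Cohort 1): v = (5.0/6.7)(66 − 73.1) + 8.3 = 3.00
anchor → Form Y (Cohort 2): y = (8.1/5.4)(3.00 − 8.0) + 68.4 = 60.9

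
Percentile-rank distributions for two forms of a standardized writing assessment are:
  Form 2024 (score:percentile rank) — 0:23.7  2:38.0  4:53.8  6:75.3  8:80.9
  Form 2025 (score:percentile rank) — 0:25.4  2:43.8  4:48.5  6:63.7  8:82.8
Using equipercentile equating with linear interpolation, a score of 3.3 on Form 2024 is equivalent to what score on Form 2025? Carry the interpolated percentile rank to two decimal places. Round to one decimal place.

PR of 3.3 on Form 2024: 38.0 + (3.3 − 2)/(4 − 2) × (53.8 − 38.0) = 48.27
On Form 2025, PR 48.27 falls between score 2 (PR 43.8) and 4 (PR 48.5).
Interpolate: 2 + (48.27 − 43.8)/(48.5 − 43.8) × (4 − 2) = 3.9

3.9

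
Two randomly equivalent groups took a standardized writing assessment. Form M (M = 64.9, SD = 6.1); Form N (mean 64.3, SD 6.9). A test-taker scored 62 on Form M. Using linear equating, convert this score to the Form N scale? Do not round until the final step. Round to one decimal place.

Linear equating: y = (SD_Y/SD_X)(x − M_X) + M_Y
y = (6.9/6.1)(62 − 64.9) + 64.3
y = 1.131148 × -2.9 + 64.3 = -3.2803 + 64.3 = 61.0

61.0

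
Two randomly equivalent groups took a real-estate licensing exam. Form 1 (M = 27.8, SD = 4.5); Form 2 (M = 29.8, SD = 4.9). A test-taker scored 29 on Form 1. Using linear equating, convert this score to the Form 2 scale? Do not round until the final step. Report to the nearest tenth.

Linear equating: y = (SD_Y/SD_X)(x − M_X) + M_Y
y = (4.9/4.5)(29 − 27.8) + 29.8
y = 1.088889 × 1.2 + 29.8 = 1.3067 + 29.8 = 31.1

31.1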